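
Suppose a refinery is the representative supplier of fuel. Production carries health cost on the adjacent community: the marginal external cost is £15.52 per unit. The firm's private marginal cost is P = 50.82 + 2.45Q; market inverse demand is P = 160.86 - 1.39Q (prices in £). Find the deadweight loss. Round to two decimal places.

DWL = £31.36

Market equilibrium (private): 50.82 + 2.45Q = 160.86 - 1.39Q → Q_m = 28.6563.
Social marginal cost = private MC + MEC = 66.34 + 2.45Q.
Set SMC = demand: 66.34 + 2.45Q = 160.86 - 1.39Q → Q* = 24.6146.
The loss is the area between SMC and demand from Q* to Q_m; with linear curves that's a triangle of height MEC(Q_m).
DWL = ½ × 4.0417 × 15.5200 = 31.3636.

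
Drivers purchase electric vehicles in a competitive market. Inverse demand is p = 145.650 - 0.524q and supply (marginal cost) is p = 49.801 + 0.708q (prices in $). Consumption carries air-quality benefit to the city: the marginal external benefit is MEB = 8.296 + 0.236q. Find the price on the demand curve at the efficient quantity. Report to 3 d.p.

P = $90.859

Social marginal benefit = demand + MEB = 153.946 - 0.288q.
Set SMB = MC: 153.946 - 0.288q = 49.801 + 0.708q → q* = 104.5633.
Consumer price on the demand curve at q*: 145.650 − 0.524×104.5633 = 90.8588.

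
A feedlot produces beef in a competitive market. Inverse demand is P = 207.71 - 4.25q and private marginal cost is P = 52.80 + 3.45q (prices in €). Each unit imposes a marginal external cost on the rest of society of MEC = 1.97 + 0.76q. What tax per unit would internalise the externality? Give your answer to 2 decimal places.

Social marginal cost = private MC + MEC = 54.77 + 4.21q.
Set SMC = demand: 54.77 + 4.21q = 207.71 - 4.25q → q* = 18.0780.
The Pigouvian tax equals MEC at q*: 1.97 + 0.76×18.0780 = 15.7093.

tax = €15.71 per unit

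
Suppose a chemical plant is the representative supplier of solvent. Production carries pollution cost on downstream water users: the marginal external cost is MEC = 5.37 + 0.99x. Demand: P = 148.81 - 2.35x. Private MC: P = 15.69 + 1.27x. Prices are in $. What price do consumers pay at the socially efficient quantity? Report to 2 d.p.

Social marginal cost = private MC + MEC = 21.06 + 2.26x.
Set SMC = demand: 21.06 + 2.26x = 148.81 - 2.35x → x* = 27.7115.
Consumer price on the demand curve at x*: 148.81 − 2.35×27.7115 = 83.6880.

P = $83.69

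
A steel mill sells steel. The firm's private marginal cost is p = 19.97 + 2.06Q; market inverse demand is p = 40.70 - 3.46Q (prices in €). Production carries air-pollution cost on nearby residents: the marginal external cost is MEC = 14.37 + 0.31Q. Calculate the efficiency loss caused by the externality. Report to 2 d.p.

DWL = €20.70

Market equilibrium (private): 19.97 + 2.06Q = 40.70 - 3.46Q → Q_m = 3.7554.
Social marginal cost = private MC + MEC = 34.34 + 2.37Q.
Set SMC = demand: 34.34 + 2.37Q = 40.70 - 3.46Q → Q* = 1.0909.
Height of the DWL triangle at Q_m is SMC(Q_m) − demand(Q_m) = MEC(Q_m) = 15.5342.
DWL = ½ × 2.6645 × 15.5342 = 20.6954.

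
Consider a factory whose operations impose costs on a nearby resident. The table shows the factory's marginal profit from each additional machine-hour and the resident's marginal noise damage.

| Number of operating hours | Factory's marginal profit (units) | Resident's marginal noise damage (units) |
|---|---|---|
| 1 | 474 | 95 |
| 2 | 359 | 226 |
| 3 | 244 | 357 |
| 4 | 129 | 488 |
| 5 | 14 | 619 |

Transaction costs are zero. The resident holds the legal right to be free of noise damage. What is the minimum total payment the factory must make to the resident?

321

Efficient level: marginal profit ≥ marginal noise damage through level 2, so k* = 2.
With the resident holding the right, the factory must at least compensate total damage at k*: 95 + 226 = 321.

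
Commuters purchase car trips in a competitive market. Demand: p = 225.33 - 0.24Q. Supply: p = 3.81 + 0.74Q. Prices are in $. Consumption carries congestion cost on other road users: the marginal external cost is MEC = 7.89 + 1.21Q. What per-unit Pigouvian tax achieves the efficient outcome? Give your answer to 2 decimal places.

Social marginal benefit = demand − MEC = 217.44 - 1.45Q.
Set SMB = MC: 217.44 - 1.45Q = 3.81 + 0.74Q → Q* = 97.5479.
The Pigouvian tax equals MEC at Q*: 7.89 + 1.21×97.5479 = 125.9230.

tax = $125.92 per unit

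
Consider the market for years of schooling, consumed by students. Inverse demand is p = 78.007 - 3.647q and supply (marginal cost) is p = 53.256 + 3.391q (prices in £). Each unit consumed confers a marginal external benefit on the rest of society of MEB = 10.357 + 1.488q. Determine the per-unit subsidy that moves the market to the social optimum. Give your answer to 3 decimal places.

subsidy = £19.770 per unit

Social marginal benefit = demand + MEB = 88.364 - 2.159q.
Set SMB = MC: 88.364 - 2.159q = 53.256 + 3.391q → q* = 6.3258.
The Pigouvian subsidy equals MEB at q*: 10.357 + 1.488×6.3258 = 19.7698.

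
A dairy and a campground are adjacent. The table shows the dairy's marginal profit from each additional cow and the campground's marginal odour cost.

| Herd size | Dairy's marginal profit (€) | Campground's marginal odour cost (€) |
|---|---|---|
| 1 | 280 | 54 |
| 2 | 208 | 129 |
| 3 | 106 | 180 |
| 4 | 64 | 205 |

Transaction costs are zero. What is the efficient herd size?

Bargaining reaches the level where marginal profit last exceeds marginal odour cost.
That holds through level 2 (208 ≥ 129) but not at 3 (106 < 180).

2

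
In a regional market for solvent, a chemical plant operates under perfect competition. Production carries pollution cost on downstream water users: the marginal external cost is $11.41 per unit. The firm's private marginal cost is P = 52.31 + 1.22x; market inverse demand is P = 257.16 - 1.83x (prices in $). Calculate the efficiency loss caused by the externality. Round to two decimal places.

Market equilibrium (private): 52.31 + 1.22x = 257.16 - 1.83x → x_m = 67.1639.
Social marginal cost = private MC + MEC = 63.72 + 1.22x.
Set SMC = demand: 63.72 + 1.22x = 257.16 - 1.83x → x* = 63.4230.
The welfare-loss triangle has base |x_m − x*| and height MEC(x_m) (the vertical gap between SMC and demand is zero at x* and MEC at x_m).
DWL = ½ × 3.7409 × 11.4100 = 21.3418.

DWL = $21.34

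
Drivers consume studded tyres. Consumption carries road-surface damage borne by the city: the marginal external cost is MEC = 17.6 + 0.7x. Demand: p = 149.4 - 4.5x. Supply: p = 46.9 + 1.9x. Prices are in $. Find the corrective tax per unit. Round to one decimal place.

tax = $26.0 per unit

Social marginal benefit = demand − MEC = 131.8 - 5.2x.
Set SMB = MC: 131.8 - 5.2x = 46.9 + 1.9x → x* = 11.9577.
The Pigouvian tax equals MEC at x*: 17.6 + 0.7×11.9577 = 25.9704.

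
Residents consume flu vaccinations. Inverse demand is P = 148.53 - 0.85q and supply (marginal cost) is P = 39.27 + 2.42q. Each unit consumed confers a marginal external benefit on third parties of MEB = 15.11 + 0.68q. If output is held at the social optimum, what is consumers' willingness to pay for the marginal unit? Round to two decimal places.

P = 107.71

Social marginal benefit = demand + MEB = 163.64 - 0.17q.
Set SMB = MC: 163.64 - 0.17q = 39.27 + 2.42q → q* = 48.0193.
Consumer price on the demand curve at q*: 148.53 − 0.85×48.0193 = 107.7136.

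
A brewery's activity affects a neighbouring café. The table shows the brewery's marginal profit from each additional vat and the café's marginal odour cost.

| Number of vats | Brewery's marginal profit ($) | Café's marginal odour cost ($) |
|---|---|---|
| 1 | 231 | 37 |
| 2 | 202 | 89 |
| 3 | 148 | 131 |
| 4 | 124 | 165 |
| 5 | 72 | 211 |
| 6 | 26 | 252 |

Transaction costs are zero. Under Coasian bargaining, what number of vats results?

Bargaining reaches the level where marginal profit last exceeds marginal odour cost.
That holds through level 3 (148 ≥ 131) but not at 4 (124 < 165).

3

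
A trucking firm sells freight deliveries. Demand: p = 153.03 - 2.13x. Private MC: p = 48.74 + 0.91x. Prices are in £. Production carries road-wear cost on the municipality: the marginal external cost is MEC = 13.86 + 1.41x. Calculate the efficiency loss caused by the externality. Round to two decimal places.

DWL = £435.14

Market equilibrium (private): 48.74 + 0.91x = 153.03 - 2.13x → x_m = 34.3059.
Social marginal cost = private MC + MEC = 62.60 + 2.32x.
Set SMC = demand: 62.60 + 2.32x = 153.03 - 2.13x → x* = 20.3213.
The loss is the area between SMC and demand from x* to x_m; with linear curves that's a triangle of height MEC(x_m).
DWL = ½ × 13.9846 × 62.2313 = 435.1399.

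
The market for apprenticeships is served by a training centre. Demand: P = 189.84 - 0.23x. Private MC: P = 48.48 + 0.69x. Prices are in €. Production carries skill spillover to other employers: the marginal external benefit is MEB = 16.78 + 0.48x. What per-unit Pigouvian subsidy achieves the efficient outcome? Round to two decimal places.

Social marginal cost = private MC − MEB = 31.70 + 0.21x.
Set SMC = demand: 31.70 + 0.21x = 189.84 - 0.23x → x* = 359.4091.
The Pigouvian subsidy equals MEB at x*: 16.78 + 0.48×359.4091 = 189.2964.

subsidy = €189.30 per unit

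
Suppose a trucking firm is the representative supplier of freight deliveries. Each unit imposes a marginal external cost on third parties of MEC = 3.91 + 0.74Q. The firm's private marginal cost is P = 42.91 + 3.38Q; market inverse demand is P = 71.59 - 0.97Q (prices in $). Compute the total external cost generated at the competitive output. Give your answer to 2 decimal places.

Market equilibrium (private): 42.91 + 3.38Q = 71.59 - 0.97Q → Q_m = 6.5931.
Total external cost = ∫₀^{Q_m} (3.91 + 0.74Q) dQ = 3.91×6.5931 + ½×0.74×6.5931² = 41.8625.

$41.86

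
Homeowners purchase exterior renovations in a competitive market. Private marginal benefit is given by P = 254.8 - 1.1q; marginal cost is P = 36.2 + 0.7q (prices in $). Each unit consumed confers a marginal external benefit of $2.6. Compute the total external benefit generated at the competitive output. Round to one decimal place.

Market equilibrium (private): 36.2 + 0.7q = 254.8 - 1.1q → q_m = 121.4444.
Total external benefit = MEB × q_m = 2.6 × 121.4444 = 315.7554.

$315.8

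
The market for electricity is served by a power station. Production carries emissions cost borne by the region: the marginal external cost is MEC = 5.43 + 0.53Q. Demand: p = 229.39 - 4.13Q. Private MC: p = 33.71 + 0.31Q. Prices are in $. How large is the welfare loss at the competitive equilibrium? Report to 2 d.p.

Market equilibrium (private): 33.71 + 0.31Q = 229.39 - 4.13Q → Q_m = 44.0721.
Social marginal cost = private MC + MEC = 39.14 + 0.84Q.
Set SMC = demand: 39.14 + 0.84Q = 229.39 - 4.13Q → Q* = 38.2797.
The welfare-loss triangle has base |Q_m − Q*| and height MEC(Q_m) (the vertical gap between SMC and demand is zero at Q* and MEC at Q_m).
DWL = ½ × 5.7924 × 28.7882 = 83.3764.

DWL = $83.38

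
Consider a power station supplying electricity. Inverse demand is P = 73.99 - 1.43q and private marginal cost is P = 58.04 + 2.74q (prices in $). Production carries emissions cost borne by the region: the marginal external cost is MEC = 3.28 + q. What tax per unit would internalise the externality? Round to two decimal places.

tax = $5.73 per unit

Social marginal cost = private MC + MEC = 61.32 + 3.74q.
Set SMC = demand: 61.32 + 3.74q = 73.99 - 1.43q → q* = 2.4507.
The Pigouvian tax equals MEC at q*: 3.28 + 1.00×2.4507 = 5.7307.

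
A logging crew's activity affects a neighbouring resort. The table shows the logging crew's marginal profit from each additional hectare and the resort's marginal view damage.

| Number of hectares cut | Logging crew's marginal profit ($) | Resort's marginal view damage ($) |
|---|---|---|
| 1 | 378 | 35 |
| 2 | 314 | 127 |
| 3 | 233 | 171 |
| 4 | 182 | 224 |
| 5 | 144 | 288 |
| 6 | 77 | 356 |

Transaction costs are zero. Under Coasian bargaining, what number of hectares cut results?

3

Bargaining reaches the level where marginal profit last exceeds marginal view damage.
That holds through level 3 (233 ≥ 171) but not at 4 (182 < 224).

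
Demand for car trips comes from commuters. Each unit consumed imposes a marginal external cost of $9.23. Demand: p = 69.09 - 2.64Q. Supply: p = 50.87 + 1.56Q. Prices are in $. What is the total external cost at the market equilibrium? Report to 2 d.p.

$40.04

Market equilibrium (private): 50.87 + 1.56Q = 69.09 - 2.64Q → Q_m = 4.3381.
Total external cost = MEC × Q_m = 9.23 × 4.3381 = 40.0407.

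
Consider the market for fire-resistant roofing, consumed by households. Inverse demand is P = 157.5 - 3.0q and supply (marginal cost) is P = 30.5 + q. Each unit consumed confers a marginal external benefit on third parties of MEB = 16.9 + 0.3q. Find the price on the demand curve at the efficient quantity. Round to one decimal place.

P = 40.8

Social marginal benefit = demand + MEB = 174.4 - 2.7q.
Set SMB = MC: 174.4 - 2.7q = 30.5 + q → q* = 38.8919.
Consumer price on the demand curve at q*: 157.5 − 3.0×38.8919 = 40.8243.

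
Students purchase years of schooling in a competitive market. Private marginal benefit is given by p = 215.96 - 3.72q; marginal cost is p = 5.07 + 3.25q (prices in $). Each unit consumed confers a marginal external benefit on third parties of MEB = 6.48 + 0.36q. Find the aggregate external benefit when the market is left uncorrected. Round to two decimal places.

Market equilibrium (private): 5.07 + 3.25q = 215.96 - 3.72q → q_m = 30.2568.
Total external benefit = ∫₀^{q_m} (6.48 + 0.36q) dq = 6.48×30.2568 + ½×0.36×30.2568² = 360.8494.

$360.85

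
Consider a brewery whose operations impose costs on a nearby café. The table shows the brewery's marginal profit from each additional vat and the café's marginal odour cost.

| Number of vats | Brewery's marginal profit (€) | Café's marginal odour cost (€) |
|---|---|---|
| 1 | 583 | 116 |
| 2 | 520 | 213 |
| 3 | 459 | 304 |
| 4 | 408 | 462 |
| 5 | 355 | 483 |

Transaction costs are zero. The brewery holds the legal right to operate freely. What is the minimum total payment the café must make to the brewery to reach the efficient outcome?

€763

Left alone the brewery would choose level 5 (marginal profit stays positive).
Efficient level: k* = 3 (marginal profit ≥ marginal odour cost through 3).
The café must at least cover the brewery's forgone profit from cutting 5→3: 408 + 355 = 763.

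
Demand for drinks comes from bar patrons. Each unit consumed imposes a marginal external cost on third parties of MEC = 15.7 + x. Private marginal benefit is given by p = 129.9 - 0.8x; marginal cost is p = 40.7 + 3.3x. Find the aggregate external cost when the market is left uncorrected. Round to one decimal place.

578.2

Market equilibrium (private): 40.7 + 3.3x = 129.9 - 0.8x → x_m = 21.7561.
Total external cost = ∫₀^{x_m} (15.7 + 1.0x) dx = 15.7×21.7561 + ½×1.0×21.7561² = 578.2347.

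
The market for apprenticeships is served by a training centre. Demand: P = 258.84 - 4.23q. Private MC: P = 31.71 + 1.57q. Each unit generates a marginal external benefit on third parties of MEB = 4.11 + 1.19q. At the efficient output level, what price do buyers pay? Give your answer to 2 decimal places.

Social marginal cost = private MC − MEB = 27.60 + 0.38q.
Set SMC = demand: 27.60 + 0.38q = 258.84 - 4.23q → q* = 50.1605.
Consumer price on the demand curve at q*: 258.84 − 4.23×50.1605 = 46.6611.

P = 46.66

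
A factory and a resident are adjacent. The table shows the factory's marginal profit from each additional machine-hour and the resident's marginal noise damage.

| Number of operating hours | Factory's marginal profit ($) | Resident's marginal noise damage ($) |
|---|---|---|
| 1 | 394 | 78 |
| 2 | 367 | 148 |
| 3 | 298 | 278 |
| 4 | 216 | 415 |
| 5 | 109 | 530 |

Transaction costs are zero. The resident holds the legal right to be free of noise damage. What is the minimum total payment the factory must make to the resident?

$504

Efficient level: marginal profit ≥ marginal noise damage through level 3, so k* = 3.
With the resident holding the right, the factory must at least compensate total damage at k*: 78 + 148 + 278 = 504.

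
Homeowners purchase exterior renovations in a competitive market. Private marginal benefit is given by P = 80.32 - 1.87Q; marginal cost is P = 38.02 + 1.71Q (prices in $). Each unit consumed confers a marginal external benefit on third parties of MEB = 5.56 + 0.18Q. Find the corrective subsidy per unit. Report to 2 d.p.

Social marginal benefit = demand + MEB = 85.88 - 1.69Q.
Set SMB = MC: 85.88 - 1.69Q = 38.02 + 1.71Q → Q* = 14.0765.
The Pigouvian subsidy equals MEB at Q*: 5.56 + 0.18×14.0765 = 8.0938.

subsidy = $8.09 per unit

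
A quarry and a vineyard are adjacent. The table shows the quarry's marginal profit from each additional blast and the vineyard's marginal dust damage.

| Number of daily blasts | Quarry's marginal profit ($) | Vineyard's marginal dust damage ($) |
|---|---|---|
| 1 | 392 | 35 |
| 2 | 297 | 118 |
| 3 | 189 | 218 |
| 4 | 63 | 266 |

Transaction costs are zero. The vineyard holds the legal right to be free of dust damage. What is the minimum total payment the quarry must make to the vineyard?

$153

Efficient level: marginal profit ≥ marginal dust damage through level 2, so k* = 2.
With the vineyard holding the right, the quarry must at least compensate total damage at k*: 35 + 118 = 153.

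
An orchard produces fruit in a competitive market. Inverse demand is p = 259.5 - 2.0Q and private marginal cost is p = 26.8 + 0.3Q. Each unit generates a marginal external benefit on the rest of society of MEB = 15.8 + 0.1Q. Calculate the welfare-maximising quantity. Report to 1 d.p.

Social marginal cost = private MC − MEB = 11.0 + 0.2Q.
Set SMC = demand: 11.0 + 0.2Q = 259.5 - 2.0Q → Q* = 112.9545.

Q* = 113.0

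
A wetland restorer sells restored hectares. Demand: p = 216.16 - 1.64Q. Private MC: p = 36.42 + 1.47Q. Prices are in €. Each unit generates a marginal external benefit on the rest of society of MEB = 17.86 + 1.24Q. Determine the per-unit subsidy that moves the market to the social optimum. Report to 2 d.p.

Social marginal cost = private MC − MEB = 18.56 + 0.23Q.
Set SMC = demand: 18.56 + 0.23Q = 216.16 - 1.64Q → Q* = 105.6684.
The Pigouvian subsidy equals MEB at Q*: 17.86 + 1.24×105.6684 = 148.8888.

subsidy = €148.89 per unit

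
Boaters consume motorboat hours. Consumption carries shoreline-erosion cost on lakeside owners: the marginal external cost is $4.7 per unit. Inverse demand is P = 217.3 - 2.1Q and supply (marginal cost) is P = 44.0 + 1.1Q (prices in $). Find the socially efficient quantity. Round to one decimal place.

Social marginal benefit = demand − MEC = 212.6 - 2.1Q.
Set SMB = MC: 212.6 - 2.1Q = 44.0 + 1.1Q → Q* = 52.6875.

Q* = 52.7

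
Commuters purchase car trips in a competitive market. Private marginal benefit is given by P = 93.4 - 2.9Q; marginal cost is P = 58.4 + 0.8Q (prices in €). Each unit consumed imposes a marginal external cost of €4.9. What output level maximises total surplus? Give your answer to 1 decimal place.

Social marginal benefit = demand − MEC = 88.5 - 2.9Q.
Set SMB = MC: 88.5 - 2.9Q = 58.4 + 0.8Q → Q* = 8.1351.

Q* = 8.1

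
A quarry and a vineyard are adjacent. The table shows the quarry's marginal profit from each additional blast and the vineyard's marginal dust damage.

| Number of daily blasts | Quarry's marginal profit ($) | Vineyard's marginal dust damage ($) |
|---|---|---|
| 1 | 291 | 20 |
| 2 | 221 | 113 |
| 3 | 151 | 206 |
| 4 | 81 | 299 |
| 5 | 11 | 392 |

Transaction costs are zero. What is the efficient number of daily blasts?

Bargaining reaches the level where marginal profit last exceeds marginal dust damage.
That holds through level 2 (221 ≥ 113) but not at 3 (151 < 206).

2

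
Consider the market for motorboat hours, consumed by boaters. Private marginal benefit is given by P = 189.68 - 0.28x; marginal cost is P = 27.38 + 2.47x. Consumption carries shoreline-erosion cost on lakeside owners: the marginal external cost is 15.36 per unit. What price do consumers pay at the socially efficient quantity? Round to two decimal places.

P = 174.72

Social marginal benefit = demand − MEC = 174.32 - 0.28x.
Set SMB = MC: 174.32 - 0.28x = 27.38 + 2.47x → x* = 53.4327.
Consumer price on the demand curve at x*: 189.68 − 0.28×53.4327 = 174.7188.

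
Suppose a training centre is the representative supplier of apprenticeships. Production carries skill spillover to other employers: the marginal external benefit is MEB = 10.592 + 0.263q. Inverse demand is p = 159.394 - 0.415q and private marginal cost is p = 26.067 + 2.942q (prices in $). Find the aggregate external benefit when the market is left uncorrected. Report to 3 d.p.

$628.097

Market equilibrium (private): 26.067 + 2.942q = 159.394 - 0.415q → q_m = 39.7161.
Total external benefit = ∫₀^{q_m} (10.592 + 0.263q) dq = 10.592×39.7161 + ½×0.263×39.7161² = 628.0969.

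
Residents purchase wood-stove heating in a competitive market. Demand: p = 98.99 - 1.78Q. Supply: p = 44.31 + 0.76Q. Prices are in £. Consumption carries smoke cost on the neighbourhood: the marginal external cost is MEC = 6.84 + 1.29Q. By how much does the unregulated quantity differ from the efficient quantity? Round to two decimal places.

Market equilibrium (private): 44.31 + 0.76Q = 98.99 - 1.78Q → Q_m = 21.5276.
Social marginal benefit = demand − MEC = 92.15 - 3.07Q.
Set SMB = MC: 92.15 - 3.07Q = 44.31 + 0.76Q → Q* = 12.4909.
Gap = |21.5276 − 12.4909| = 9.0367.

9.04 units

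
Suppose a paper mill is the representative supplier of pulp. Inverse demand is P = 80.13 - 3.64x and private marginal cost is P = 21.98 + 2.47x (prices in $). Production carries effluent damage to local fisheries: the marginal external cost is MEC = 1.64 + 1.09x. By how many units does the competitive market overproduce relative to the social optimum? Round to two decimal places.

1.67 units

Market equilibrium (private): 21.98 + 2.47x = 80.13 - 3.64x → x_m = 9.5172.
Social marginal cost = private MC + MEC = 23.62 + 3.56x.
Set SMC = demand: 23.62 + 3.56x = 80.13 - 3.64x → x* = 7.8486.
Gap = |9.5172 − 7.8486| = 1.6686.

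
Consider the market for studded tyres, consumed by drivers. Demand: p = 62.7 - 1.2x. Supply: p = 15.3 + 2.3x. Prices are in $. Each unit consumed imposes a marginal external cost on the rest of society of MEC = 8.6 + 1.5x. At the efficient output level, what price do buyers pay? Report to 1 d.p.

Social marginal benefit = demand − MEC = 54.1 - 2.7x.
Set SMB = MC: 54.1 - 2.7x = 15.3 + 2.3x → x* = 7.7600.
Consumer price on the demand curve at x*: 62.7 − 1.2×7.7600 = 53.3880.

P = $53.4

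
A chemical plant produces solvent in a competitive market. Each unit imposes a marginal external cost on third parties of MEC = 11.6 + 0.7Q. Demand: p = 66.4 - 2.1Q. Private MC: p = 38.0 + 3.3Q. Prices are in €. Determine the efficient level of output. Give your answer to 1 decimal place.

Social marginal cost = private MC + MEC = 49.6 + 4.0Q.
Set SMC = demand: 49.6 + 4.0Q = 66.4 - 2.1Q → Q* = 2.7541.

Q* = 2.8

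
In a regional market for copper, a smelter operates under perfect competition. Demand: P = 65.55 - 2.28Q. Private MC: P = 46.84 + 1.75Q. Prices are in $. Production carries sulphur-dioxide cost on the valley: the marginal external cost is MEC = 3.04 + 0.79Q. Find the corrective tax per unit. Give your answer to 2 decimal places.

Social marginal cost = private MC + MEC = 49.88 + 2.54Q.
Set SMC = demand: 49.88 + 2.54Q = 65.55 - 2.28Q → Q* = 3.2510.
The Pigouvian tax equals MEC at Q*: 3.04 + 0.79×3.2510 = 5.6083.

tax = $5.61 per unit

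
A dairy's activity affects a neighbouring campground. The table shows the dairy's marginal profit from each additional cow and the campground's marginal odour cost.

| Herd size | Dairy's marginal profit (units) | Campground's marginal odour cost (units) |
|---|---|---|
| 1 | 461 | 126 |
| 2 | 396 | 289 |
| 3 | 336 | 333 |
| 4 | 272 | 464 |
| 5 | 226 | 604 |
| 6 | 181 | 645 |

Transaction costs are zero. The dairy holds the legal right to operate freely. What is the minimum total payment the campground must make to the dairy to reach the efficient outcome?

Left alone the dairy would choose level 6 (marginal profit stays positive).
Efficient level: k* = 3 (marginal profit ≥ marginal odour cost through 3).
The campground must at least cover the dairy's forgone profit from cutting 6→3: 272 + 226 + 181 = 679.

679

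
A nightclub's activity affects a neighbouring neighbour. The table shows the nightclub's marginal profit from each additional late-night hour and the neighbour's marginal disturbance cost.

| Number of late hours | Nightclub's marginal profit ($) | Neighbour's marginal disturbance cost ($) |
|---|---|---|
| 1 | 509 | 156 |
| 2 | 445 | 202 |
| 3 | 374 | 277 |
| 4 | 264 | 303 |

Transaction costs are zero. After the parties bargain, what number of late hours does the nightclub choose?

3

Bargaining reaches the level where marginal profit last exceeds marginal disturbance cost.
That holds through level 3 (374 ≥ 277) but not at 4 (264 < 303).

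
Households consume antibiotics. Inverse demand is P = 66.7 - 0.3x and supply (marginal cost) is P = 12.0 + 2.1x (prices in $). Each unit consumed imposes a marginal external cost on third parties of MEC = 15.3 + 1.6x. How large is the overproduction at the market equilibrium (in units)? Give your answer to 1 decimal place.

Market equilibrium (private): 12.0 + 2.1x = 66.7 - 0.3x → x_m = 22.7917.
Social marginal benefit = demand − MEC = 51.4 - 1.9x.
Set SMB = MC: 51.4 - 1.9x = 12.0 + 2.1x → x* = 9.8500.
Gap = |22.7917 − 9.8500| = 12.9417.

12.9 units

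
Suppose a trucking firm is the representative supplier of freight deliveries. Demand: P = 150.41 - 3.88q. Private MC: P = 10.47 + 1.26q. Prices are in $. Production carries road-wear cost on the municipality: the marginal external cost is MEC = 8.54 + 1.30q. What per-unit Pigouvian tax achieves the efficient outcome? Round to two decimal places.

Social marginal cost = private MC + MEC = 19.01 + 2.56q.
Set SMC = demand: 19.01 + 2.56q = 150.41 - 3.88q → q* = 20.4037.
The Pigouvian tax equals MEC at q*: 8.54 + 1.30×20.4037 = 35.0648.

tax = $35.06 per unit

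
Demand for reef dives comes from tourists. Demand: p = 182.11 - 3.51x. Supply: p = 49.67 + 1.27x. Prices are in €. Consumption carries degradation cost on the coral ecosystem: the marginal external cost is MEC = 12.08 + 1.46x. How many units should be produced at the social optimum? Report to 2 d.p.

x* = 19.29

Social marginal benefit = demand − MEC = 170.03 - 4.97x.
Set SMB = MC: 170.03 - 4.97x = 49.67 + 1.27x → x* = 19.2885.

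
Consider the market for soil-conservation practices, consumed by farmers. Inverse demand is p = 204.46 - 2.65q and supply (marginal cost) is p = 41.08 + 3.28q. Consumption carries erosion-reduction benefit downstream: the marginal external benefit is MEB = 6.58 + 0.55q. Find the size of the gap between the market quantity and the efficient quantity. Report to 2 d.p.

Market equilibrium (private): 41.08 + 3.28q = 204.46 - 2.65q → q_m = 27.5514.
Social marginal benefit = demand + MEB = 211.04 - 2.10q.
Set SMB = MC: 211.04 - 2.10q = 41.08 + 3.28q → q* = 31.5911.
Gap = |27.5514 − 31.5911| = 4.0397.

4.04 units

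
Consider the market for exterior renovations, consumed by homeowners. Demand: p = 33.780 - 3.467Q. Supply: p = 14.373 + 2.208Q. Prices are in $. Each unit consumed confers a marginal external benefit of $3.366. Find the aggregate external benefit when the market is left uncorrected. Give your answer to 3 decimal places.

Market equilibrium (private): 14.373 + 2.208Q = 33.780 - 3.467Q → Q_m = 3.4197.
Total external benefit = MEB × Q_m = 3.366 × 3.4197 = 11.5107.

$11.511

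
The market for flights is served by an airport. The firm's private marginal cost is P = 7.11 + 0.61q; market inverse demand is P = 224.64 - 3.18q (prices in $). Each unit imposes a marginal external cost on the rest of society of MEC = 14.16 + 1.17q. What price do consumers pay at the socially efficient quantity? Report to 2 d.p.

Social marginal cost = private MC + MEC = 21.27 + 1.78q.
Set SMC = demand: 21.27 + 1.78q = 224.64 - 3.18q → q* = 41.0020.
Consumer price on the demand curve at q*: 224.64 − 3.18×41.0020 = 94.2536.

P = $94.25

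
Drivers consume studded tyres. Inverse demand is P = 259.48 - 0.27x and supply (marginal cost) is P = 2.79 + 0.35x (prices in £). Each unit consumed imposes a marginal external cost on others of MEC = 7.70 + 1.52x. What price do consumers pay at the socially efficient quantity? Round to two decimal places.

P = £228.07

Social marginal benefit = demand − MEC = 251.78 - 1.79x.
Set SMB = MC: 251.78 - 1.79x = 2.79 + 0.35x → x* = 116.3505.
Consumer price on the demand curve at x*: 259.48 − 0.27×116.3505 = 228.0654.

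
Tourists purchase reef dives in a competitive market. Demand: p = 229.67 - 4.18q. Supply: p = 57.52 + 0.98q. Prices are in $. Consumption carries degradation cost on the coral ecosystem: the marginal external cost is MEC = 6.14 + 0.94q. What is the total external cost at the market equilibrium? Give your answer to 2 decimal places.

Market equilibrium (private): 57.52 + 0.98q = 229.67 - 4.18q → q_m = 33.3624.
Total external cost = ∫₀^{q_m} (6.14 + 0.94q) dq = 6.14×33.3624 + ½×0.94×33.3624² = 727.9785.

$727.98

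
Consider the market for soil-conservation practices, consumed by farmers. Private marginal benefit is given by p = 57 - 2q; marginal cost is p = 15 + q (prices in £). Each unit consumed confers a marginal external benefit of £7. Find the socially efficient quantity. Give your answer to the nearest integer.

Social marginal benefit = demand + MEB = 64 - 2q.
Set SMB = MC: 64 - 2q = 15 + q → q* = 16.3333.

q* = 16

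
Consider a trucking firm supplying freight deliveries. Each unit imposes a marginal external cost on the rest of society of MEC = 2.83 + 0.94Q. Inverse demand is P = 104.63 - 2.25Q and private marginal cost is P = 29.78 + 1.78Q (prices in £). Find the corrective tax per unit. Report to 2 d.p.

Social marginal cost = private MC + MEC = 32.61 + 2.72Q.
Set SMC = demand: 32.61 + 2.72Q = 104.63 - 2.25Q → Q* = 14.4909.
The Pigouvian tax equals MEC at Q*: 2.83 + 0.94×14.4909 = 16.4514.

tax = £16.45 per unit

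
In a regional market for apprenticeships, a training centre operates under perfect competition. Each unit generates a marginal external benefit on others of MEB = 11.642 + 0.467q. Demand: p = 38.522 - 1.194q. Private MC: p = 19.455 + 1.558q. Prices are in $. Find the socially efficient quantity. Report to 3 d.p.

q* = 13.439

Social marginal cost = private MC − MEB = 7.813 + 1.091q.
Set SMC = demand: 7.813 + 1.091q = 38.522 - 1.194q → q* = 13.4394.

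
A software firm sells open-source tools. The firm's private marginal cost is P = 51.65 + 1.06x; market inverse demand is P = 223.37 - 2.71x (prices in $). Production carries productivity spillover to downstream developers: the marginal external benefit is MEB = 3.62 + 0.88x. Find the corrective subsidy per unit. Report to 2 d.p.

Social marginal cost = private MC − MEB = 48.03 + 0.18x.
Set SMC = demand: 48.03 + 0.18x = 223.37 - 2.71x → x* = 60.6713.
The Pigouvian subsidy equals MEB at x*: 3.62 + 0.88×60.6713 = 57.0107.

subsidy = $57.01 per unit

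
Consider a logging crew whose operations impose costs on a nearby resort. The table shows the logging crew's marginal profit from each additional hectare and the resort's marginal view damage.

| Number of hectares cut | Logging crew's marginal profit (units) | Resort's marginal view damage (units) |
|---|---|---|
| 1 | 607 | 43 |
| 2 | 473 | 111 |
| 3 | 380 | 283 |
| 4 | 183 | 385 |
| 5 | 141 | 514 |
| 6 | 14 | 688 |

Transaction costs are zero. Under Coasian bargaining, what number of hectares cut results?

Bargaining reaches the level where marginal profit last exceeds marginal view damage.
That holds through level 3 (380 ≥ 283) but not at 4 (183 < 385).

3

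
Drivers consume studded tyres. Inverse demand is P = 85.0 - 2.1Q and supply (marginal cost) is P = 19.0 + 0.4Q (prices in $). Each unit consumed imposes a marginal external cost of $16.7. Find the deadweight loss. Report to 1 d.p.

DWL = $55.8

Market equilibrium (private): 19.0 + 0.4Q = 85.0 - 2.1Q → Q_m = 26.4000.
Social marginal benefit = demand − MEC = 68.3 - 2.1Q.
Set SMB = MC: 68.3 - 2.1Q = 19.0 + 0.4Q → Q* = 19.7200.
Between Q* and Q_m the wedge MC − SMB runs linearly from 0 to MEC(Q_m), so the loss is a triangle.
DWL = ½ × 6.6800 × 16.7000 = 55.7780.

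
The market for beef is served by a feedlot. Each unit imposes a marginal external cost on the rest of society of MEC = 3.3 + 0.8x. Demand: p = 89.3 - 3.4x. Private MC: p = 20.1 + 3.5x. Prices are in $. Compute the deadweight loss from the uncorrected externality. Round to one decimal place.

Market equilibrium (private): 20.1 + 3.5x = 89.3 - 3.4x → x_m = 10.0290.
Social marginal cost = private MC + MEC = 23.4 + 4.3x.
Set SMC = demand: 23.4 + 4.3x = 89.3 - 3.4x → x* = 8.5584.
Between x* and x_m the wedge SMC − demand runs linearly from 0 to MEC(x_m), so the loss is a triangle.
DWL = ½ × 1.4706 × 11.3232 = 8.3259.

DWL = $8.3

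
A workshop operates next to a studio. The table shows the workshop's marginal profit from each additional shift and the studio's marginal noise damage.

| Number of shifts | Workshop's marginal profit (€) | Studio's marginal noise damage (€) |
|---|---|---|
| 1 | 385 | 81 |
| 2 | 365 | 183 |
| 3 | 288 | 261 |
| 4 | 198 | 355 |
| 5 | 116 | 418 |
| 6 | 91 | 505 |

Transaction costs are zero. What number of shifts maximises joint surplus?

Bargaining reaches the level where marginal profit last exceeds marginal noise damage.
That holds through level 3 (288 ≥ 261) but not at 4 (198 < 355).

3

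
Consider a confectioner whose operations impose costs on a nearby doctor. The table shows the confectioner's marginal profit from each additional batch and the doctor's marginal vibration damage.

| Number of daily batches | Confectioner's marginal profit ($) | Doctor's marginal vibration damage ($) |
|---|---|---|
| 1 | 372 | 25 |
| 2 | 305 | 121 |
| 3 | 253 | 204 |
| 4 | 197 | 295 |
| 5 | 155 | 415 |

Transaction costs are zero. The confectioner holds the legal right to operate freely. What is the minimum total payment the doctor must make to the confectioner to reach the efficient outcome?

Left alone the confectioner would choose level 5 (marginal profit stays positive).
Efficient level: k* = 3 (marginal profit ≥ marginal vibration damage through 3).
The doctor must at least cover the confectioner's forgone profit from cutting 5→3: 197 + 155 = 352.

$352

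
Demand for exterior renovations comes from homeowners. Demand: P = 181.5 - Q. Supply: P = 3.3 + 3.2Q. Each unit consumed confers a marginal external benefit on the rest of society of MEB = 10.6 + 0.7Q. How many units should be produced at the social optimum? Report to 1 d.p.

Social marginal benefit = demand + MEB = 192.1 - 0.3Q.
Set SMB = MC: 192.1 - 0.3Q = 3.3 + 3.2Q → Q* = 53.9429.

Q* = 53.9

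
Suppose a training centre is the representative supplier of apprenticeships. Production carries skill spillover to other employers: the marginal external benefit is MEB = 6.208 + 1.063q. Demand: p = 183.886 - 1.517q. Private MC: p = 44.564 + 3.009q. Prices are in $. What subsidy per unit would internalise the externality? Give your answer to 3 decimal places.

Social marginal cost = private MC − MEB = 38.356 + 1.946q.
Set SMC = demand: 38.356 + 1.946q = 183.886 - 1.517q → q* = 42.0243.
The Pigouvian subsidy equals MEB at q*: 6.208 + 1.063×42.0243 = 50.8798.

subsidy = $50.880 per unit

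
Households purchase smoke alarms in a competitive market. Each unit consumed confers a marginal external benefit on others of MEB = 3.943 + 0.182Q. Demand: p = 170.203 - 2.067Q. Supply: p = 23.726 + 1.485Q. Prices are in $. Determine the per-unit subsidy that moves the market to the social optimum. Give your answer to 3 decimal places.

subsidy = $12.067 per unit

Social marginal benefit = demand + MEB = 174.146 - 1.885Q.
Set SMB = MC: 174.146 - 1.885Q = 23.726 + 1.485Q → Q* = 44.6350.
The Pigouvian subsidy equals MEB at Q*: 3.943 + 0.182×44.6350 = 12.0666.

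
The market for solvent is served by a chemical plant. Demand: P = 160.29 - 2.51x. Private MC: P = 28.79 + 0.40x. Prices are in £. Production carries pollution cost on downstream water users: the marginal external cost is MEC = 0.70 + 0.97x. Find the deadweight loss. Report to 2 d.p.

Market equilibrium (private): 28.79 + 0.40x = 160.29 - 2.51x → x_m = 45.1890.
Social marginal cost = private MC + MEC = 29.49 + 1.37x.
Set SMC = demand: 29.49 + 1.37x = 160.29 - 2.51x → x* = 33.7113.
The welfare-loss triangle has base |x_m − x*| and height MEC(x_m) (the vertical gap between SMC and demand is zero at x* and MEC at x_m).
DWL = ½ × 11.4777 × 44.5333 = 255.5699.

DWL = £255.57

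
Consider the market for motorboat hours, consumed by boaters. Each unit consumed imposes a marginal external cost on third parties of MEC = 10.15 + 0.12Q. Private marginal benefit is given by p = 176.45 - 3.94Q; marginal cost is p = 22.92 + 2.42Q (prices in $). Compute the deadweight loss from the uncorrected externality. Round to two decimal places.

Market equilibrium (private): 22.92 + 2.42Q = 176.45 - 3.94Q → Q_m = 24.1399.
Social marginal benefit = demand − MEC = 166.30 - 4.06Q.
Set SMB = MC: 166.30 - 4.06Q = 22.92 + 2.42Q → Q* = 22.1265.
Height of the DWL triangle at Q_m is MC(Q_m) − SMB(Q_m) = MEC(Q_m) = 13.0468.
DWL = ½ × 2.0134 × 13.0468 = 13.1342.

DWL = $13.13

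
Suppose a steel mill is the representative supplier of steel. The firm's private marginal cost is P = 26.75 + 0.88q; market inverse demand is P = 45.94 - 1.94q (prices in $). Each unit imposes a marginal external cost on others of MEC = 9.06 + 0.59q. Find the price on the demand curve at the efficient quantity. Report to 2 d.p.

P = $40.18

Social marginal cost = private MC + MEC = 35.81 + 1.47q.
Set SMC = demand: 35.81 + 1.47q = 45.94 - 1.94q → q* = 2.9707.
Consumer price on the demand curve at q*: 45.94 − 1.94×2.9707 = 40.1768.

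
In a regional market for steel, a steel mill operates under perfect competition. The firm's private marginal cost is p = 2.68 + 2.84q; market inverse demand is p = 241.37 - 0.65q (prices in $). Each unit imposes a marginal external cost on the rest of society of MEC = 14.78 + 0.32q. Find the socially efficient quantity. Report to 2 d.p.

q* = 58.77

Social marginal cost = private MC + MEC = 17.46 + 3.16q.
Set SMC = demand: 17.46 + 3.16q = 241.37 - 0.65q → q* = 58.7690.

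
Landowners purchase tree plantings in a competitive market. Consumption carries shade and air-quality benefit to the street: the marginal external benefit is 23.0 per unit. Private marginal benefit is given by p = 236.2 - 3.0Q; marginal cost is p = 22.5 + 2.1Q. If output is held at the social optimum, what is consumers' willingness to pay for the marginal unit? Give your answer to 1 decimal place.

P = 97.0

Social marginal benefit = demand + MEB = 259.2 - 3.0Q.
Set SMB = MC: 259.2 - 3.0Q = 22.5 + 2.1Q → Q* = 46.4118.
Consumer price on the demand curve at Q*: 236.2 − 3.0×46.4118 = 96.9646.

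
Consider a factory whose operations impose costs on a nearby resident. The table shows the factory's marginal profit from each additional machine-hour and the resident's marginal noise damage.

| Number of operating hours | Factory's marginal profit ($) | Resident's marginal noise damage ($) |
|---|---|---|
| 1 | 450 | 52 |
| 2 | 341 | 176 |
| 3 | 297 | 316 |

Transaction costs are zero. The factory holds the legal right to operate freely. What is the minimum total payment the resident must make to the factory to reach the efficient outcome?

Left alone the factory would choose level 3 (marginal profit stays positive).
Efficient level: k* = 2 (marginal profit ≥ marginal noise damage through 2).
The resident must at least cover the factory's forgone profit from cutting 3→2: 297 = 297.

$297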